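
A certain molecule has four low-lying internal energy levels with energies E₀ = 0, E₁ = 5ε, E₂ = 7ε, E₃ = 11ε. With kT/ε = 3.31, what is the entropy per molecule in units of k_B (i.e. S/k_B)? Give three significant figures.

0.835

Eᵢ/kT = 0, 1.5106, 2.1148, 3.3233.
Z = Σ e^(−Eᵢ/kT) = e^(−0) + e^(−1.5106) + e^(−2.1148) + e^(−3.3233) = 1.0000 + 0.22078 + 0.12066 + 0.036034 = 1.3775.
⟨E⟩ = Σ EᵢPᵢ = 1.7023 ε.
S/k_B = ln Z + ⟨E⟩/kT = ln(1.3775) + 1.7023/3.31 = 0.32027 + 0.51429 = 0.835.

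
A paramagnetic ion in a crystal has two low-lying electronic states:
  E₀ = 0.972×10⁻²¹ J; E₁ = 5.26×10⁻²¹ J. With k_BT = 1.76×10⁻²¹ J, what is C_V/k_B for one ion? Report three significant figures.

Eᵢ/kT = 0.55227, 2.9886.
Z = Σ e^(−Eᵢ/kT) = e^(−0.55227) + e^(−2.9886) = 0.57564 + 0.050358 = 0.62600.
⟨E⟩ = 1.3169, ⟨E²⟩ = 3.0945.
C_V/k_B = (⟨E²⟩ − ⟨E⟩²)/(kT)² = (3.0945 − 1.7342)/3.0976 = 0.439.

0.439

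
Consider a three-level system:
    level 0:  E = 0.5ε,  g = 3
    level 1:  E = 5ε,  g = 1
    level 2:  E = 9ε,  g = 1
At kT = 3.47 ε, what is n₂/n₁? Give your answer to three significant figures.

n₂/n₁ = (g₂/g₁) exp[−(E₂−E₁)/kT] = (1/1) × exp(−(4ε)/(3.47ε)) = (1/1) × exp(-1.1527) = 0.316.

0.316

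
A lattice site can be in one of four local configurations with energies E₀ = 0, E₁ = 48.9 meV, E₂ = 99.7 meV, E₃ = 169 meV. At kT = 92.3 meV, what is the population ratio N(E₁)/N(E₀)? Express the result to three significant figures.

n₁/n₀ = exp[−(E₁−E₀)/kT] = exp(−(48.9 meV)/(92.3 meV)) = exp(-0.52979) = 0.589.

0.589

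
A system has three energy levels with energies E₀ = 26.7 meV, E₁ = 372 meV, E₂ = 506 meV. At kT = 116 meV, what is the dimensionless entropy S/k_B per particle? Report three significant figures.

0.269

Eᵢ/kT = 0.23017, 3.2069, 4.3621.
Z = Σ e^(−Eᵢ/kT) = e^(−0.23017) + e^(−3.2069) + e^(−4.3621) = 0.79440 + 0.040482 + 0.012752 = 0.84763.
⟨E⟩ = Σ EᵢPᵢ = 50.402 meV.
S/k_B = ln Z + ⟨E⟩/kT = ln(0.84763) + 50.402/116 = -0.16531 + 0.43450 = 0.269.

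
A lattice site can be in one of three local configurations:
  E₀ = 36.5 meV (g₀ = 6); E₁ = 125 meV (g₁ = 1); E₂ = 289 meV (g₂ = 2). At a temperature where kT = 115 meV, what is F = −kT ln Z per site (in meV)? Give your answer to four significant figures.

Eᵢ/kT = 0.317391, 1.08696, 2.51304.
Z = Σ gᵢe^(−Eᵢ/kT) = 6·e^(−0.317391) + 1·e^(−1.08696) + 2·e^(−2.51304) = 4.36828 + 0.337240 + 0.162043 = 4.86756.
F = −kT ln Z = −115 × ln(4.86756) = −115 × 1.58259 = -182.0 meV.

-182.0 meV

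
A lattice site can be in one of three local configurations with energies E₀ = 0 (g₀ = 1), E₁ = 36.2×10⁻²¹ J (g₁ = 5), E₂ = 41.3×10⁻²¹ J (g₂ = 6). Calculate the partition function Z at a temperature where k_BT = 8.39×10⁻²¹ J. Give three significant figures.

Z = 1.11

Eᵢ/kT = 0, 4.3147, 4.9225.
Z = Σ gᵢe^(−Eᵢ/kT) = 1·e^(−0) + 5·e^(−4.3147) + 6·e^(−4.9225) = 1.0000 + 0.066853 + 0.043685 = 1.1105.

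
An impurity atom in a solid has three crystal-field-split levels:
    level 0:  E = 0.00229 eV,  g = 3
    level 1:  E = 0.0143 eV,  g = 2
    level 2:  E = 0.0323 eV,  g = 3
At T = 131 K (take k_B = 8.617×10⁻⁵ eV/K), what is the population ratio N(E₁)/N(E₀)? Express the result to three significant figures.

k_BT = 8.617×10⁻⁵ × 131 K = 0.011288 eV.
n₁/n₀ = (g₁/g₀) exp[−(E₁−E₀)/kT] = (2/3) × exp(−(0.01201 eV)/(0.011288 eV)) = (2/3) × exp(-1.0640) = 0.230.

0.230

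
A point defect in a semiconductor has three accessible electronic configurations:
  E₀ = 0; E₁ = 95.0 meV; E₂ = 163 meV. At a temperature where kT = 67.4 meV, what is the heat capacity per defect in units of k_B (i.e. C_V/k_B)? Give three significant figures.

Eᵢ/kT = 0, 1.4095, 2.4184.
Z = Σ e^(−Eᵢ/kT) = e^(−0) + e^(−1.4095) + e^(−2.4184) = 1.0000 + 0.24427 + 0.089064 = 1.3333.
⟨E⟩ = 28.293 meV, ⟨E²⟩ = 3428.2 meV².
C_V/k_B = (⟨E²⟩ − ⟨E⟩²)/(kT)² = (3428.2 − 800.49)/4542.8 = 0.578.

0.578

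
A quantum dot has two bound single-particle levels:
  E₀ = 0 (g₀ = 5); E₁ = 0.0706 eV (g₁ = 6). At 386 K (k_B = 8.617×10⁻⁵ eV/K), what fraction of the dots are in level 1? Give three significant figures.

k_BT = 8.617×10⁻⁵ × 386 K = 0.033262 eV.
Eᵢ/kT = 0, 2.1225.
Z = Σ gᵢe^(−Eᵢ/kT) = 5·e^(−0) + 6·e^(−2.1225) = 5.0000 + 0.71839 = 5.7184.
P₁ = g₁ e^(−E₁/kT) / Z = 0.71839/5.7184 = 0.126.

0.126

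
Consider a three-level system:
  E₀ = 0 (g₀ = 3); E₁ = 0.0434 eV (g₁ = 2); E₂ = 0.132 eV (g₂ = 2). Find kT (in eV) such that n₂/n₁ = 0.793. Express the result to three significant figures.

n₂/n₁ = (g₂/g₁) exp[−(E₂−E₁)/kT] = 0.793.
⇒ (E₂−E₁)/kT = ln((2/2)/0.793) = ln(1.2610) = 0.23191.
kT = 0.0886 eV / 0.23191 = 0.382 eV.

0.382 eV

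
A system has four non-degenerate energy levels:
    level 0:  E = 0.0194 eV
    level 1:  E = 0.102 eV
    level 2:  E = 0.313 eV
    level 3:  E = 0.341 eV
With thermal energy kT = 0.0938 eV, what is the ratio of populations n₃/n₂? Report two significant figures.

n₃/n₂ = exp[−(E₃−E₂)/kT] = exp(−(0.028 eV)/(0.0938 eV)) = exp(-0.2985) = 0.74.

0.74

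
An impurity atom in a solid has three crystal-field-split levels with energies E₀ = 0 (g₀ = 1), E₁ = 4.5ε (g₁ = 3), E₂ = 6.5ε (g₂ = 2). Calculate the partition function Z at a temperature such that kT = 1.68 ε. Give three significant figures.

Eᵢ/kT = 0, 2.6786, 3.8690.
Z = Σ gᵢe^(−Eᵢ/kT) = 1·e^(−0) + 3·e^(−2.6786) + 2·e^(−3.8690) = 1.0000 + 0.20598 + 0.041758 = 1.2477.

Z = 1.25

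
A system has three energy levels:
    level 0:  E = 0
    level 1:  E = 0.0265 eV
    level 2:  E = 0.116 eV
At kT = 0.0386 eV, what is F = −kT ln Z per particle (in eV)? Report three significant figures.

Eᵢ/kT = 0, 0.68653, 3.0052.
Z = Σ e^(−Eᵢ/kT) = e^(−0) + e^(−0.68653) + e^(−3.0052) = 1.0000 + 0.50332 + 0.049529 = 1.5528.
F = −kT ln Z = −0.0386 × ln(1.5528) = −0.0386 × 0.44006 = -0.0170 eV.

-0.0170 eV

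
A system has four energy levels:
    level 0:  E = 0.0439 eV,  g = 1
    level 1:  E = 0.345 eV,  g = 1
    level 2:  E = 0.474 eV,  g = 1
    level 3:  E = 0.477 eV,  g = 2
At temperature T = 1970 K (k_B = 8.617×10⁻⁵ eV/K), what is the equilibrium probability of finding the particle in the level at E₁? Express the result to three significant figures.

k_BT = 8.617×10⁻⁵ × 1970 K = 0.16975 eV.
Eᵢ/kT = 0.25862, 2.0324, 2.7923, 2.8100.
Z = Σ gᵢe^(−Eᵢ/kT) = 1·e^(−0.25862) + 1·e^(−2.0324) + 1·e^(−2.7923) + 2·e^(−2.8100) = 0.77212 + 0.13102 + 0.061280 + 0.12041 = 1.0848.
P₁ = g₁ e^(−E₁/kT) / Z = 0.13102/1.0848 = 0.121.

0.121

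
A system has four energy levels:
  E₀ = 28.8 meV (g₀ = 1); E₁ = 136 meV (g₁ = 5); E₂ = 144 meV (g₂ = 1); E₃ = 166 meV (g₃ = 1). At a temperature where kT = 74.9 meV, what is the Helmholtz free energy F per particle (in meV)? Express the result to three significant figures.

Eᵢ/kT = 0.38451, 1.8158, 1.9226, 2.2163.
Z = Σ gᵢe^(−Eᵢ/kT) = 1·e^(−0.38451) + 5·e^(−1.8158) + 1·e^(−1.9226) + 1·e^(−2.2163) = 0.68078 + 0.81354 + 0.14623 + 0.10901 = 1.7496.
F = −kT ln Z = −74.9 × ln(1.7496) = −74.9 × 0.55939 = -41.9 meV.

-41.9 meV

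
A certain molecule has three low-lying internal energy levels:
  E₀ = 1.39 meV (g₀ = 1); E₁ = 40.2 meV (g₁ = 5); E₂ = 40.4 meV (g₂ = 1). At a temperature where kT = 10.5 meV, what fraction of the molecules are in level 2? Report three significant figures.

0.0212

Eᵢ/kT = 0.13238, 3.8286, 3.8476.
Z = Σ gᵢe^(−Eᵢ/kT) = 1·e^(−0.13238) + 5·e^(−3.8286) + 1·e^(−3.8476) = 0.87601 + 0.10870 + 0.021331 = 1.0060.
P₂ = g₂ e^(−E₂/kT) / Z = 0.021331/1.0060 = 0.0212.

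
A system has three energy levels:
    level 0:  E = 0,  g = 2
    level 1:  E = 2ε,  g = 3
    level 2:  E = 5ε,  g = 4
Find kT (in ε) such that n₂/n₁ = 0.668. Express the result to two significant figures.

4.3 ε

n₂/n₁ = (g₂/g₁) exp[−(E₂−E₁)/kT] = 0.668.
⇒ (E₂−E₁)/kT = ln((4/3)/0.668) = ln(1.996) = 0.6911.
kT = 3ε / 0.6911 = 4.3 ε.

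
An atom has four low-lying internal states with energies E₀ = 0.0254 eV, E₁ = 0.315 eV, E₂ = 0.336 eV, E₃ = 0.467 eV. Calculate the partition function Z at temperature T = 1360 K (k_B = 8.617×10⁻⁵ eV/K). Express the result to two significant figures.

Z = 0.95

k_BT = 8.617×10⁻⁵ × 1360 K = 0.1172 eV.
Eᵢ/kT = 0.2167, 2.688, 2.867, 3.985.
Z = Σ e^(−Eᵢ/kT) = e^(−0.2167) + e^(−2.688) + e^(−2.867) + e^(−3.985) = 0.8052 + 0.06802 + 0.05687 + 0.01859 = 0.9487.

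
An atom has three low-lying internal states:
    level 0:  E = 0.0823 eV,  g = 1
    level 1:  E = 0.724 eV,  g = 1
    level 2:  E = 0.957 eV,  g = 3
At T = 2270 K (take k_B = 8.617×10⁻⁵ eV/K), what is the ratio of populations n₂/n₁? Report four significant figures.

k_BT = 8.617×10⁻⁵ × 2270 K = 0.195606 eV.
n₂/n₁ = (g₂/g₁) exp[−(E₂−E₁)/kT] = (3/1) × exp(−(0.233 eV)/(0.195606 eV)) = (3/1) × exp(-1.19117) = 0.9116.

0.9116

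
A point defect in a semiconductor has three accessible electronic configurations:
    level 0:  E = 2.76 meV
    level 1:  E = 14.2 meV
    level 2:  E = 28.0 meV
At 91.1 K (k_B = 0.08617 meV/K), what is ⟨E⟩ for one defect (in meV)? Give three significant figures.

5.65 meV

k_BT = 0.08617 × 91.1 K = 7.8501 meV.
Eᵢ/kT = 0.35159, 1.8089, 3.5668.
Z = Σ e^(−Eᵢ/kT) = e^(−0.35159) + e^(−1.8089) + e^(−3.5668) = 0.70357 + 0.16383 + 0.028246 = 0.89565.
⟨E⟩ = Σ Eᵢ e^(−Eᵢ/kT) / Z = (2.76·0.70357 + 14.2·0.16383 + 28.0·0.028246) / 0.89565 = 5.65 meV.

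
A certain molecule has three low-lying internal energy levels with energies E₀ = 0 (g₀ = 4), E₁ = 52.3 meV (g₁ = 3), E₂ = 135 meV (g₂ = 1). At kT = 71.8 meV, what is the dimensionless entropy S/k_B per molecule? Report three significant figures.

1.96

Eᵢ/kT = 0, 0.72841, 1.8802.
Z = Σ gᵢe^(−Eᵢ/kT) = 4·e^(−0) + 3·e^(−0.72841) + 1·e^(−1.8802) = 4.0000 + 1.4480 + 0.15256 = 5.6006.
⟨E⟩ = Σ EᵢPᵢ = 17.199 meV.
S/k_B = ln Z + ⟨E⟩/kT = ln(5.6006) + 17.199/71.8 = 1.7229 + 0.23954 = 1.96.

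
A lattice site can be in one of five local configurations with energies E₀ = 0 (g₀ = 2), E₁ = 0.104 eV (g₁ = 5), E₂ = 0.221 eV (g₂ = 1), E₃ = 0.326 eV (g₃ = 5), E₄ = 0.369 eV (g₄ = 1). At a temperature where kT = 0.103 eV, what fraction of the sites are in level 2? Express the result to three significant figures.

Eᵢ/kT = 0, 1.0097, 2.1456, 3.1650, 3.5825.
Z = Σ gᵢe^(−Eᵢ/kT) = 2·e^(−0) + 5·e^(−1.0097) + 1·e^(−2.1456) + 5·e^(−3.1650) + 1·e^(−3.5825) = 2.0000 + 1.8216 + 0.11700 + 0.21107 + 0.027806 = 4.1775.
P₂ = g₂ e^(−E₂/kT) / Z = 0.11700/4.1775 = 0.0280.

0.0280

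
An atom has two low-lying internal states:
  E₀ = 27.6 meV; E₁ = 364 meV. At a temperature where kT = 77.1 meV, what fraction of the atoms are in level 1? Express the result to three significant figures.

Eᵢ/kT = 0.35798, 4.7211.
Z = Σ e^(−Eᵢ/kT) = e^(−0.35798) + e^(−4.7211) = 0.69909 + 0.0089054 = 0.70800.
P₁ = e^(−E₁/kT) / Z = 0.0089054/0.70800 = 0.0126.

0.0126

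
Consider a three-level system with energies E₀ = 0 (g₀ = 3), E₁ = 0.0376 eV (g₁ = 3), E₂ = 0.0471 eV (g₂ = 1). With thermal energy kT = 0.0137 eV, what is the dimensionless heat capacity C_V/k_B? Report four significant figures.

Eᵢ/kT = 0, 2.74453, 3.43796.
Z = Σ gᵢe^(−Eᵢ/kT) = 3·e^(−0) + 3·e^(−2.74453) + 1·e^(−3.43796) = 3.00000 + 0.192836 + 0.0321302 = 3.22497.
⟨E⟩ = 0.00271753 eV, ⟨E²⟩ = 0.000106637 eV².
C_V/k_B = (⟨E²⟩ − ⟨E⟩²)/(kT)² = (0.000106637 − 0.00000738497)/0.000187690 = 0.5288.

0.5288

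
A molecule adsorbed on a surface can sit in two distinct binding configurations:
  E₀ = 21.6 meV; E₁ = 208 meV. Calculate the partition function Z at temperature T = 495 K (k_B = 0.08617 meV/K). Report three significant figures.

k_BT = 0.08617 × 495 K = 42.654 meV.
Eᵢ/kT = 0.50640, 4.8764.
Z = Σ e^(−Eᵢ/kT) = e^(−0.50640) + e^(−4.8764) = 0.60266 + 0.0076244 = 0.61028.

Z = 0.610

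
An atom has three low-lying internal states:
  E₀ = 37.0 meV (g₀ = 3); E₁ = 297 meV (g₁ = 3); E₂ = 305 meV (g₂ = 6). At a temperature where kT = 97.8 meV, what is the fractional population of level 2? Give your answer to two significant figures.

0.11

Eᵢ/kT = 0.3783, 3.037, 3.119.
Z = Σ gᵢe^(−Eᵢ/kT) = 3·e^(−0.3783) + 3·e^(−3.037) + 6·e^(−3.119) = 2.055 + 0.1439 + 0.2652 = 2.464.
P₂ = g₂ e^(−E₂/kT) / Z = 0.2652/2.464 = 0.11.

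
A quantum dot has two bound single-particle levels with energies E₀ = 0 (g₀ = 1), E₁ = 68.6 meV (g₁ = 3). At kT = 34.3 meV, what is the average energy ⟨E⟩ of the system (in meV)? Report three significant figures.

Eᵢ/kT = 0, 2.0000.
Z = Σ gᵢe^(−Eᵢ/kT) = 1·e^(−0) + 3·e^(−2.0000) = 1.0000 + 0.40601 = 1.4060.
⟨E⟩ = Σ Eᵢ gᵢe^(−Eᵢ/kT) / Z = (0·1.0000 + 68.6·0.40601) / 1.4060 = 19.8 meV.

19.8 meV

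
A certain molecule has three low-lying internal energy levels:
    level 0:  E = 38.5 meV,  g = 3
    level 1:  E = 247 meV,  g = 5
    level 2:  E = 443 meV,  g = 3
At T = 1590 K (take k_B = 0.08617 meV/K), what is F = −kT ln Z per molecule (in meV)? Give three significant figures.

-160 meV

k_BT = 0.08617 × 1590 K = 137.01 meV.
Eᵢ/kT = 0.28100, 1.8028, 3.2333.
Z = Σ gᵢe^(−Eᵢ/kT) = 3·e^(−0.28100) + 5·e^(−1.8028) + 3·e^(−3.2333) = 2.2651 + 0.82418 + 0.11828 = 3.2076.
F = −kT ln Z = −137.01 × ln(3.2076) = −137.01 × 1.1655 = -160 meV.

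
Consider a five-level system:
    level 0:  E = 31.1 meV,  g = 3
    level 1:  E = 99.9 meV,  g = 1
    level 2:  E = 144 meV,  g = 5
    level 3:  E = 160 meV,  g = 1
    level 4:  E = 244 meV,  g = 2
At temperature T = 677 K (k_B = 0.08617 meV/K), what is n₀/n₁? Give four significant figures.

k_BT = 0.08617 × 677 K = 58.3371 meV.
n₀/n₁ = (g₀/g₁) exp[−(E₀−E₁)/kT] = (3/1) × exp(−(-68.8 meV)/(58.3371 meV)) = (3/1) × exp(1.17935) = 9.757.

9.757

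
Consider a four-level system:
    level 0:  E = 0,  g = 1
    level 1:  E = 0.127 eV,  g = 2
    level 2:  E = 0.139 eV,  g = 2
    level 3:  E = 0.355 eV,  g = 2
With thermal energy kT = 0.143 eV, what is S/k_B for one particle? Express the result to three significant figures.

1.70

Eᵢ/kT = 0, 0.88811, 0.97203, 2.4825.
Z = Σ gᵢe^(−Eᵢ/kT) = 1·e^(−0) + 2·e^(−0.88811) + 2·e^(−0.97203) + 2·e^(−2.4825) = 1.0000 + 0.82287 + 0.75663 + 0.16707 = 2.7466.
⟨E⟩ = Σ EᵢPᵢ = 0.097934 eV.
S/k_B = ln Z + ⟨E⟩/kT = ln(2.7466) + 0.097934/0.143 = 1.0104 + 0.68485 = 1.70.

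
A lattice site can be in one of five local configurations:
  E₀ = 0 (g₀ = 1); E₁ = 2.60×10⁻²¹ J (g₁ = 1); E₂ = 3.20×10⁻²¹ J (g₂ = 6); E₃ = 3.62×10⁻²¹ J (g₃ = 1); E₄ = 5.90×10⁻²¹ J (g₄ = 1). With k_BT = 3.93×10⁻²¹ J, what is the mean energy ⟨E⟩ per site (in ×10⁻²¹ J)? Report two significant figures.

2.6 ×10⁻²¹ J

Eᵢ/kT = 0, 0.6616, 0.8142, 0.9211, 1.501.
Z = Σ gᵢe^(−Eᵢ/kT) = 1·e^(−0) + 1·e^(−0.6616) + 6·e^(−0.8142) + 1·e^(−0.9211) + 1·e^(−1.501) = 1.000 + 0.5160 + 2.658 + 0.3981 + 0.2229 = 4.795.
⟨E⟩ = Σ Eᵢ gᵢe^(−Eᵢ/kT) / Z = (0·1.000 + 2.60·0.5160 + 3.20·2.658 + 3.62·0.3981 + 5.90·0.2229) / 4.795 = 2.6 ×10⁻²¹ J.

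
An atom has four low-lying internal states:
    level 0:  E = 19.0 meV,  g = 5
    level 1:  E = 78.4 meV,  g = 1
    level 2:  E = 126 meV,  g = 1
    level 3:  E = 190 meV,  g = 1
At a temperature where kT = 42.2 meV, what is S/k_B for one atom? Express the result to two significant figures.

Eᵢ/kT = 0.4502, 1.858, 2.986, 4.502.
Z = Σ gᵢe^(−Eᵢ/kT) = 5·e^(−0.4502) + 1·e^(−1.858) + 1·e^(−2.986) + 1·e^(−4.502) = 3.188 + 0.1560 + 0.05049 + 0.01109 = 3.406.
⟨E⟩ = Σ EᵢPᵢ = 23.86 meV.
S/k_B = ln Z + ⟨E⟩/kT = ln(3.406) + 23.86/42.2 = 1.226 + 0.5654 = 1.8.

1.8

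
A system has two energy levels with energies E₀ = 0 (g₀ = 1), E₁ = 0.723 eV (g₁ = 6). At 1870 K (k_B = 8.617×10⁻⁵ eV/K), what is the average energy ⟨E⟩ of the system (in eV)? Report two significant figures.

0.046 eV

k_BT = 8.617×10⁻⁵ × 1870 K = 0.1611 eV.
Eᵢ/kT = 0, 4.488.
Z = Σ gᵢe^(−Eᵢ/kT) = 1·e^(−0) + 6·e^(−4.488) = 1.000 + 0.06746 = 1.067.
⟨E⟩ = Σ Eᵢ gᵢe^(−Eᵢ/kT) / Z = (0·1.000 + 0.723·0.06746) / 1.067 = 0.046 eV.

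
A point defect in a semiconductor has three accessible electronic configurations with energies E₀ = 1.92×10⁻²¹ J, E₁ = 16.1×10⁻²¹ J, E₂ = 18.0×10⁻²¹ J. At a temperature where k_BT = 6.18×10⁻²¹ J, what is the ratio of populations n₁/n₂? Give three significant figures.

1.36

n₁/n₂ = exp[−(E₁−E₂)/kT] = exp(−(-1.9 ×10⁻²¹ J)/(6.18 ×10⁻²¹ J)) = exp(0.30744) = 1.36.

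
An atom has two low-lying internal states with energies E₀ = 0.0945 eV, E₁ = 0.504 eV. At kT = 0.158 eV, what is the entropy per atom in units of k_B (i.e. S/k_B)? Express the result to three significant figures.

Eᵢ/kT = 0.59810, 3.1899.
Z = Σ e^(−Eᵢ/kT) = e^(−0.59810) + e^(−3.1899) = 0.54986 + 0.041176 = 0.59104.
⟨E⟩ = Σ EᵢPᵢ = 0.12303 eV.
S/k_B = ln Z + ⟨E⟩/kT = ln(0.59104) + 0.12303/0.158 = -0.52587 + 0.77867 = 0.253.

0.253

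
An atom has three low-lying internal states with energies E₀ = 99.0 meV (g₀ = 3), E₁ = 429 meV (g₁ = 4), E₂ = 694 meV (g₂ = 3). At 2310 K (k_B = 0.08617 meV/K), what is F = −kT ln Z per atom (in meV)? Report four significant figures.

k_BT = 0.08617 × 2310 K = 199.053 meV.
Eᵢ/kT = 0.497355, 2.15520, 3.48651.
Z = Σ gᵢe^(−Eᵢ/kT) = 3·e^(−0.497355) + 4·e^(−2.15520) + 3·e^(−3.48651) = 1.82441 + 0.463520 + 0.0918225 = 2.37975.
F = −kT ln Z = −199.053 × ln(2.37975) = −199.053 × 0.866995 = -172.6 meV.

-172.6 meV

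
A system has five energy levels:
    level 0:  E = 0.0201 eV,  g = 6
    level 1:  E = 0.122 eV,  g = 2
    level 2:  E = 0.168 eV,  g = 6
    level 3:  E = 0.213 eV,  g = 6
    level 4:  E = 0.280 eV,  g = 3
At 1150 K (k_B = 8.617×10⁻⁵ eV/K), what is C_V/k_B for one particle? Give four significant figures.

k_BT = 8.617×10⁻⁵ × 1150 K = 0.0990955 eV.
Eᵢ/kT = 0.202835, 1.23114, 1.69533, 2.14944, 2.82556.
Z = Σ gᵢe^(−Eᵢ/kT) = 6·e^(−0.202835) + 2·e^(−1.23114) + 6·e^(−1.69533) + 6·e^(−2.14944) + 3·e^(−2.82556) = 4.89848 + 0.583919 + 1.10123 + 0.699296 + 0.177826 = 7.46075.
⟨E⟩ = 0.0741810 eV, ⟨E²⟩ = 0.0117172 eV².
C_V/k_B = (⟨E²⟩ − ⟨E⟩²)/(kT)² = (0.0117172 − 0.00550282)/0.00981992 = 0.6328.

0.6328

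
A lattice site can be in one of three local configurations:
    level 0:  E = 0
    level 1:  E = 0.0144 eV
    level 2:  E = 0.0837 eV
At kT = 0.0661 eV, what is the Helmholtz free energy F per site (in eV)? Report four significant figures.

-0.04860 eV

Eᵢ/kT = 0, 0.217852, 1.26626.
Z = Σ e^(−Eᵢ/kT) = e^(−0) + e^(−0.217852) + e^(−1.26626) = 1.00000 + 0.804244 + 0.281884 = 2.08613.
F = −kT ln Z = −0.0661 × ln(2.08613) = −0.0661 × 0.735311 = -0.04860 eV.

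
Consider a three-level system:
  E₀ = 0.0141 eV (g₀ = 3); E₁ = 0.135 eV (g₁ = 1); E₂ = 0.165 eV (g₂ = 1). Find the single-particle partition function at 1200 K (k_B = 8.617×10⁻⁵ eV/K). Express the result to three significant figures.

Z = 3.09

k_BT = 8.617×10⁻⁵ × 1200 K = 0.10340 eV.
Eᵢ/kT = 0.13636, 1.3056, 1.5957.
Z = Σ gᵢe^(−Eᵢ/kT) = 3·e^(−0.13636) + 1·e^(−1.3056) + 1·e^(−1.5957) = 2.6176 + 0.27101 + 0.20277 = 3.0914.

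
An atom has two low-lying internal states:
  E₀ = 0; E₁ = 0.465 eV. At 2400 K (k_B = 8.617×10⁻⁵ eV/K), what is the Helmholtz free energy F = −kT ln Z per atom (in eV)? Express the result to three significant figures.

k_BT = 8.617×10⁻⁵ × 2400 K = 0.20681 eV.
Eᵢ/kT = 0, 2.2484.
Z = Σ e^(−Eᵢ/kT) = e^(−0) + e^(−2.2484) = 1.0000 + 0.10557 = 1.1056.
F = −kT ln Z = −0.20681 × ln(1.1056) = −0.20681 × 0.10039 = -0.0208 eV.

-0.0208 eV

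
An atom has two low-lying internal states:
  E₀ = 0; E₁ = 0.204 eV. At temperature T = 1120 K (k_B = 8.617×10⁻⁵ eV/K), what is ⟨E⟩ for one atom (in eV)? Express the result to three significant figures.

k_BT = 8.617×10⁻⁵ × 1120 K = 0.096510 eV.
Eᵢ/kT = 0, 2.1138.
Z = Σ e^(−Eᵢ/kT) = e^(−0) + e^(−2.1138) = 1.0000 + 0.12078 = 1.1208.
⟨E⟩ = Σ Eᵢ e^(−Eᵢ/kT) / Z = (0·1.0000 + 0.204·0.12078) / 1.1208 = 0.0220 eV.

0.0220 eV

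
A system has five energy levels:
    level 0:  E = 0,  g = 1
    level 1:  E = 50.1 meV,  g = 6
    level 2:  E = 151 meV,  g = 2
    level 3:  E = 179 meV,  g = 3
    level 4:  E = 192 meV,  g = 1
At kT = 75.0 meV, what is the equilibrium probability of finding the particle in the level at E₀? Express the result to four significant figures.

Eᵢ/kT = 0, 0.668000, 2.01333, 2.38667, 2.56000.
Z = Σ gᵢe^(−Eᵢ/kT) = 1·e^(−0) + 6·e^(−0.668000) + 2·e^(−2.01333) + 3·e^(−2.38667) + 1·e^(−2.56000) = 1.00000 + 3.07640 + 0.267086 + 0.275806 + 0.0773047 = 4.69660.
P₀ = g₀ e^(−E₀/kT) / Z = 1.00000/4.69660 = 0.2129.

0.2129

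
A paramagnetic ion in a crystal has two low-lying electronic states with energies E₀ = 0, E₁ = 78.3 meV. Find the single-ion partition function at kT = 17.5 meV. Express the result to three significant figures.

Eᵢ/kT = 0, 4.4743.
Z = Σ e^(−Eᵢ/kT) = e^(−0) + e^(−4.4743) = 1.0000 + 0.011398 = 1.0114.

Z = 1.01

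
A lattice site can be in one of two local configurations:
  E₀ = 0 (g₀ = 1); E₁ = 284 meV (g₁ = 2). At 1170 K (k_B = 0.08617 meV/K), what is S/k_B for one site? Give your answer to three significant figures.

0.414

k_BT = 0.08617 × 1170 K = 100.82 meV.
Eᵢ/kT = 0, 2.8169.
Z = Σ gᵢe^(−Eᵢ/kT) = 1·e^(−0) + 2·e^(−2.8169) = 1.0000 + 0.11958 = 1.1196.
⟨E⟩ = Σ EᵢPᵢ = 30.333 meV.
S/k_B = ln Z + ⟨E⟩/kT = ln(1.1196) + 30.333/100.82 = 0.11297 + 0.30086 = 0.414.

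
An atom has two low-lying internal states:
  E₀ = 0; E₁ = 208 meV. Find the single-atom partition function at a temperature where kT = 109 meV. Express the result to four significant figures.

Z = 1.148

Eᵢ/kT = 0, 1.90826.
Z = Σ e^(−Eᵢ/kT) = e^(−0) + e^(−1.90826) = 1.00000 + 0.148338 = 1.14834.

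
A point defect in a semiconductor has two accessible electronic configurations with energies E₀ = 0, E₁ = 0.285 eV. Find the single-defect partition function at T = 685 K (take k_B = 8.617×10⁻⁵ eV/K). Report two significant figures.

k_BT = 8.617×10⁻⁵ × 685 K = 0.05903 eV.
Eᵢ/kT = 0, 4.828.
Z = Σ e^(−Eᵢ/kT) = e^(−0) + e^(−4.828) = 1.000 + 0.008003 = 1.008.

Z = 1.0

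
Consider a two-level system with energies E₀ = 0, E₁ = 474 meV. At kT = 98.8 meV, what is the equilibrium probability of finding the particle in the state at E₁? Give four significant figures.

Eᵢ/kT = 0, 4.79757.
Z = Σ e^(−Eᵢ/kT) = e^(−0) + e^(−4.79757) = 1.00000 + 0.00824977 = 1.00825.
P₁ = e^(−E₁/kT) / Z = 0.00824977/1.00825 = 0.008182.

0.008182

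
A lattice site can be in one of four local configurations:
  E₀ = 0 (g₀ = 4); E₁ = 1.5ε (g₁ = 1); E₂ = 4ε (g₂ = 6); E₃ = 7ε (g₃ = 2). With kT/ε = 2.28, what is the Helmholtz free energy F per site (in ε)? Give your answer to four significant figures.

-3.948 ε

Eᵢ/kT = 0, 0.657895, 1.75439, 3.07018.
Z = Σ gᵢe^(−Eᵢ/kT) = 4·e^(−0) + 1·e^(−0.657895) + 6·e^(−1.75439) + 2·e^(−3.07018) = 4.00000 + 0.517940 + 1.03808 + 0.0928256 = 5.64885.
F = −kT ln Z = −2.28 × ln(5.64885) = −2.28 × 1.73145 = -3.948 ε.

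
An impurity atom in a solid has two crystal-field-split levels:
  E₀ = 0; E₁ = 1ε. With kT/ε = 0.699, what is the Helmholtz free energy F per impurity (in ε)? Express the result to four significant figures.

Eᵢ/kT = 0, 1.43062.
Z = Σ e^(−Eᵢ/kT) = e^(−0) + e^(−1.43062) = 1.00000 + 0.239161 = 1.23916.
F = −kT ln Z = −0.699 × ln(1.23916) = −0.699 × 0.214434 = -0.1499 ε.

-0.1499 ε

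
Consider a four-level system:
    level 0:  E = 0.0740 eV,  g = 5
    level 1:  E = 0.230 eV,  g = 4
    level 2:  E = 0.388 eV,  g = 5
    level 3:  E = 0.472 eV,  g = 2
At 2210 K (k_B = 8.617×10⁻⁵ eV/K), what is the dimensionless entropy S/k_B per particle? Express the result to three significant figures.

2.52

k_BT = 8.617×10⁻⁵ × 2210 K = 0.19044 eV.
Eᵢ/kT = 0.38857, 1.2077, 2.0374, 2.4785.
Z = Σ gᵢe^(−Eᵢ/kT) = 5·e^(−0.38857) + 4·e^(−1.2077) + 5·e^(−2.0374) + 2·e^(−2.4785) = 3.3901 + 1.1955 + 0.65184 + 0.16774 = 5.4052.
⟨E⟩ = Σ EᵢPᵢ = 0.15872 eV.
S/k_B = ln Z + ⟨E⟩/kT = ln(5.4052) + 0.15872/0.19044 = 1.6874 + 0.83344 = 2.52.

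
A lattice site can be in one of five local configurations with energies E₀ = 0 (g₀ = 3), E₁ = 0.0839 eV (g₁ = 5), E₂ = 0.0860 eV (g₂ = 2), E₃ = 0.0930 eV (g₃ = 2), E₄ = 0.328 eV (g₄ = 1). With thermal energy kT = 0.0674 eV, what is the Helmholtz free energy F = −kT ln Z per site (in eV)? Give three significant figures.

Eᵢ/kT = 0, 1.2448, 1.2760, 1.3798, 4.8665.
Z = Σ gᵢe^(−Eᵢ/kT) = 3·e^(−0) + 5·e^(−1.2448) + 2·e^(−1.2760) + 2·e^(−1.3798) + 1·e^(−4.8665) = 3.0000 + 1.4400 + 0.55830 + 0.50326 + 0.0077003 = 5.5093.
F = −kT ln Z = −0.0674 × ln(5.5093) = −0.0674 × 1.7064 = -0.115 eV.

-0.115 eV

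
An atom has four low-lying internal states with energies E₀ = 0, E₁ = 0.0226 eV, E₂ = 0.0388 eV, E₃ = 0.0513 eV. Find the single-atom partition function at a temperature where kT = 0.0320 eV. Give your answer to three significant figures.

Eᵢ/kT = 0, 0.70625, 1.2125, 1.6031.
Z = Σ e^(−Eᵢ/kT) = e^(−0) + e^(−0.70625) + e^(−1.2125) + e^(−1.6031) = 1.0000 + 0.49349 + 0.29745 + 0.20127 = 1.9922.

Z = 1.99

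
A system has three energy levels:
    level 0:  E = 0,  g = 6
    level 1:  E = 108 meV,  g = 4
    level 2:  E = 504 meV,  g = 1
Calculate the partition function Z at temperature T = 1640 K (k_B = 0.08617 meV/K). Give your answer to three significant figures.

Z = 7.89

k_BT = 0.08617 × 1640 K = 141.32 meV.
Eᵢ/kT = 0, 0.76422, 3.5664.
Z = Σ gᵢe^(−Eᵢ/kT) = 6·e^(−0) + 4·e^(−0.76422) + 1·e^(−3.5664) = 6.0000 + 1.8628 + 0.028257 = 7.8911.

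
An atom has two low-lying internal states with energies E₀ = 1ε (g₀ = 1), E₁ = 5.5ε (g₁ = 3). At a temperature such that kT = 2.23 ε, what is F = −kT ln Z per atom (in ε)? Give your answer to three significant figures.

0.252 ε

Eᵢ/kT = 0.44843, 2.4664.
Z = Σ gᵢe^(−Eᵢ/kT) = 1·e^(−0.44843) + 3·e^(−2.4664) = 0.63863 + 0.25467 = 0.89330.
F = −kT ln Z = −2.23 × ln(0.89330) = −2.23 × -0.11283 = 0.252 ε.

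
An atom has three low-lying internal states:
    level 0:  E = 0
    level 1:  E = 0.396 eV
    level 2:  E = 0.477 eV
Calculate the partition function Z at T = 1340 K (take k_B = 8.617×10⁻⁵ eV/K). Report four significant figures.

Z = 1.048

k_BT = 8.617×10⁻⁵ × 1340 K = 0.115468 eV.
Eᵢ/kT = 0, 3.42952, 4.13101.
Z = Σ e^(−Eᵢ/kT) = e^(−0) + e^(−3.42952) + e^(−4.13101) = 1.00000 + 0.0324025 + 0.0160666 = 1.04847.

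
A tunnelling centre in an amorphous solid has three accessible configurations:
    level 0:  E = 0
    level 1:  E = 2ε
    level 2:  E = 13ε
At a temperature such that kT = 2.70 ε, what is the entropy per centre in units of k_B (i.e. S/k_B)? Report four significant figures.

Eᵢ/kT = 0, 0.740741, 4.81481.
Z = Σ e^(−Eᵢ/kT) = e^(−0) + e^(−0.740741) + e^(−4.81481) = 1.00000 + 0.476761 + 0.00810876 = 1.48487.
⟨E⟩ = Σ EᵢPᵢ = 0.713151 ε.
S/k_B = ln Z + ⟨E⟩/kT = ln(1.48487) + 0.713151/2.70 = 0.395327 + 0.264130 = 0.6595.

0.6595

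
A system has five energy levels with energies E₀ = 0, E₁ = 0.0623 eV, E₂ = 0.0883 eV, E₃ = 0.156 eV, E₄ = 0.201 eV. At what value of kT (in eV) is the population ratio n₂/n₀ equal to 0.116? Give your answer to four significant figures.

n₂/n₀ = exp[−(E₂−E₀)/kT] = 0.116.
⇒ (E₂−E₀)/kT = ln(1/0.116) = ln(8.62069) = 2.15417.
kT = 0.0883 eV / 2.15417 = 0.04099 eV.

0.04099 eV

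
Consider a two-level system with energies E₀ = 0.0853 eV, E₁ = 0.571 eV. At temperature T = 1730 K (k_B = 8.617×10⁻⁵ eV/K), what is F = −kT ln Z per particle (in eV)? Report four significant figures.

k_BT = 8.617×10⁻⁵ × 1730 K = 0.149074 eV.
Eᵢ/kT = 0.572199, 3.83031.
Z = Σ e^(−Eᵢ/kT) = e^(−0.572199) + e^(−3.83031) = 0.564283 + 0.0217029 = 0.585986.
F = −kT ln Z = −0.149074 × ln(0.585986) = −0.149074 × -0.534459 = 0.07967 eV.

0.07967 eV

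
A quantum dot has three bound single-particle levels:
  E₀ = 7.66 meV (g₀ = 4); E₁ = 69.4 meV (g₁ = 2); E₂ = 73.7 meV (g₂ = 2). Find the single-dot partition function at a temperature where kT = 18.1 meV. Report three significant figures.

Eᵢ/kT = 0.42320, 3.8343, 4.0718.
Z = Σ gᵢe^(−Eᵢ/kT) = 4·e^(−0.42320) + 2·e^(−3.8343) + 2·e^(−4.0718) = 2.6198 + 0.043233 + 0.034093 = 2.6971.

Z = 2.70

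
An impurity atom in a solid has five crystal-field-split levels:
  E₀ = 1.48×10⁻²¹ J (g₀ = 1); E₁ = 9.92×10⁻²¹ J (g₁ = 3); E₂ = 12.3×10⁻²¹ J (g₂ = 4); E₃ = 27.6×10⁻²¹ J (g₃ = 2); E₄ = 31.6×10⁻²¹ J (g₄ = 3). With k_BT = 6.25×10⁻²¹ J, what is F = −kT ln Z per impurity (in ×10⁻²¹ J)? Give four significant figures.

Eᵢ/kT = 0.236800, 1.58720, 1.96800, 4.41600, 5.05600.
Z = Σ gᵢe^(−Eᵢ/kT) = 1·e^(−0.236800) + 3·e^(−1.58720) + 4·e^(−1.96800) + 2·e^(−4.41600) + 3·e^(−5.05600) = 0.789149 + 0.613492 + 0.558944 + 0.0241649 + 0.0191130 = 2.00486.
F = −kT ln Z = −6.25 × ln(2.00486) = −6.25 × 0.695574 = -4.347 ×10⁻²¹ J.

-4.347 ×10⁻²¹ J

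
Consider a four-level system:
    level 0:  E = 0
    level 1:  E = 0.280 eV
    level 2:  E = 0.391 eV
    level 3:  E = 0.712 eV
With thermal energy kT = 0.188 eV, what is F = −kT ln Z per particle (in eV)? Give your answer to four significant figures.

-0.05961 eV

Eᵢ/kT = 0, 1.48936, 2.07979, 3.78723.
Z = Σ e^(−Eᵢ/kT) = e^(−0) + e^(−1.48936) + e^(−2.07979) + e^(−3.78723) = 1.00000 + 0.225517 + 0.124956 + 0.0226583 = 1.37313.
F = −kT ln Z = −0.188 × ln(1.37313) = −0.188 × 0.317093 = -0.05961 eV.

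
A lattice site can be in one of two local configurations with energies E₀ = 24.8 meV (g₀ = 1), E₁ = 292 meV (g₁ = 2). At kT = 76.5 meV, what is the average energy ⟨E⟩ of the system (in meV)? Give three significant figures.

Eᵢ/kT = 0.32418, 3.8170.
Z = Σ gᵢe^(−Eᵢ/kT) = 1·e^(−0.32418) + 2·e^(−3.8170) = 0.72312 + 0.043987 = 0.76711.
⟨E⟩ = Σ Eᵢ gᵢe^(−Eᵢ/kT) / Z = (24.8·0.72312 + 292·0.043987) / 0.76711 = 40.1 meV.

40.1 meV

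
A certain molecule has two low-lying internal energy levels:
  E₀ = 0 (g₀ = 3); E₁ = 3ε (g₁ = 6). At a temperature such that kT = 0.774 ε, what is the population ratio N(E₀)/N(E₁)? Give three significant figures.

n₀/n₁ = (g₀/g₁) exp[−(E₀−E₁)/kT] = (3/6) × exp(−(-3ε)/(0.774ε)) = (3/6) × exp(3.8760) = 24.1.

24.1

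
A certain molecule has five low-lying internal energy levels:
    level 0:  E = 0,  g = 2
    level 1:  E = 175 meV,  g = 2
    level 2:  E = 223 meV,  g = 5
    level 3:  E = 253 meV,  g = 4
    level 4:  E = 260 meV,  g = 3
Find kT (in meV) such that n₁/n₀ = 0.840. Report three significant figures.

n₁/n₀ = (g₁/g₀) exp[−(E₁−E₀)/kT] = 0.840.
⇒ (E₁−E₀)/kT = ln((2/2)/0.840) = ln(1.1905) = 0.17437.
kT = 175 meV / 0.17437 = 1000 meV.

1000 meV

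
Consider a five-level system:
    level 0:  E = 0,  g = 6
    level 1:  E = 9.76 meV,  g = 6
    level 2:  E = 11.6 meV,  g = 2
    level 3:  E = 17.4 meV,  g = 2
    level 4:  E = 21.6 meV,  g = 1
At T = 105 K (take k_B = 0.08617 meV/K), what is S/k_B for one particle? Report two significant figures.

k_BT = 0.08617 × 105 K = 9.048 meV.
Eᵢ/kT = 0, 1.079, 1.282, 1.923, 2.387.
Z = Σ gᵢe^(−Eᵢ/kT) = 6·e^(−0) + 6·e^(−1.079) + 2·e^(−1.282) + 2·e^(−1.923) + 1·e^(−2.387) = 6.000 + 2.040 + 0.5550 + 0.2923 + 0.09190 = 8.979.
⟨E⟩ = Σ EᵢPᵢ = 3.722 meV.
S/k_B = ln Z + ⟨E⟩/kT = ln(8.979) + 3.722/9.048 = 2.195 + 0.4114 = 2.6.

2.6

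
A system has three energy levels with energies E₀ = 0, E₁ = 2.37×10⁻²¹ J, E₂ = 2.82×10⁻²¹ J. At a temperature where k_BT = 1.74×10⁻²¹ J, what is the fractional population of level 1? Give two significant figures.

0.18

Eᵢ/kT = 0, 1.362, 1.621.
Z = Σ e^(−Eᵢ/kT) = e^(−0) + e^(−1.362) + e^(−1.621) = 1.000 + 0.2561 + 0.1977 = 1.454.
P₁ = e^(−E₁/kT) / Z = 0.2561/1.454 = 0.18.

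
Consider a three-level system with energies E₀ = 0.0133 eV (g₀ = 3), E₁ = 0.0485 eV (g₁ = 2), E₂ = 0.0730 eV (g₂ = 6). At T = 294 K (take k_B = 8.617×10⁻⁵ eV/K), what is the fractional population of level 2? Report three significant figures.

0.140

k_BT = 8.617×10⁻⁵ × 294 K = 0.025334 eV.
Eᵢ/kT = 0.52499, 1.9144, 2.8815.
Z = Σ gᵢe^(−Eᵢ/kT) = 3·e^(−0.52499) + 2·e^(−1.9144) + 6·e^(−2.8815) = 1.7747 + 0.29486 + 0.33630 = 2.4059.
P₂ = g₂ e^(−E₂/kT) / Z = 0.33630/2.4059 = 0.140.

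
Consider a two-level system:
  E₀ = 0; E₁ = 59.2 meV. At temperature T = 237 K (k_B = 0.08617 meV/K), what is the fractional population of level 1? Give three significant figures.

k_BT = 0.08617 × 237 K = 20.422 meV.
Eᵢ/kT = 0, 2.8988.
Z = Σ e^(−Eᵢ/kT) = e^(−0) + e^(−2.8988) = 1.0000 + 0.055089 = 1.0551.
P₁ = e^(−E₁/kT) / Z = 0.055089/1.0551 = 0.0522.

0.0522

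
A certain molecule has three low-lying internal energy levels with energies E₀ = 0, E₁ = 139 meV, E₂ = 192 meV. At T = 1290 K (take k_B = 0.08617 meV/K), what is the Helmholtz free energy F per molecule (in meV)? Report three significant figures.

k_BT = 0.08617 × 1290 K = 111.16 meV.
Eᵢ/kT = 0, 1.2504, 1.7272.
Z = Σ e^(−Eᵢ/kT) = e^(−0) + e^(−1.2504) + e^(−1.7272) = 1.0000 + 0.28639 + 0.17778 = 1.4642.
F = −kT ln Z = −111.16 × ln(1.4642) = −111.16 × 0.38131 = -42.4 meV.

-42.4 meV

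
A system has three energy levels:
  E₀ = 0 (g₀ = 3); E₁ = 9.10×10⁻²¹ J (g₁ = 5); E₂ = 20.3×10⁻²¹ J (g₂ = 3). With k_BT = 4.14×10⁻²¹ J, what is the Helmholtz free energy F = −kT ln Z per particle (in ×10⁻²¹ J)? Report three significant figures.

-5.28 ×10⁻²¹ J

Eᵢ/kT = 0, 2.1981, 4.9034.
Z = Σ gᵢe^(−Eᵢ/kT) = 3·e^(−0) + 5·e^(−2.1981) + 3·e^(−4.9034) = 3.0000 + 0.55507 + 0.022264 = 3.5773.
F = −kT ln Z = −4.14 × ln(3.5773) = −4.14 × 1.2746 = -5.28 ×10⁻²¹ J.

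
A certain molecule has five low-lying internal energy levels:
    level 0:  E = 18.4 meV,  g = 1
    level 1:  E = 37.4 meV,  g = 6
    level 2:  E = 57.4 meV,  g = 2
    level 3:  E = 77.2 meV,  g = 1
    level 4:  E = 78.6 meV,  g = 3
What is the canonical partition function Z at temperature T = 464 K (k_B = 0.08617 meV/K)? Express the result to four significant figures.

k_BT = 0.08617 × 464 K = 39.9829 meV.
Eᵢ/kT = 0.460197, 0.935400, 1.43561, 1.93083, 1.96584.
Z = Σ gᵢe^(−Eᵢ/kT) = 1·e^(−0.460197) + 6·e^(−0.935400) + 2·e^(−1.43561) + 1·e^(−1.93083) + 3·e^(−1.96584) = 0.631159 + 2.35457 + 0.475940 + 0.145028 + 0.420115 = 4.02681.

Z = 4.027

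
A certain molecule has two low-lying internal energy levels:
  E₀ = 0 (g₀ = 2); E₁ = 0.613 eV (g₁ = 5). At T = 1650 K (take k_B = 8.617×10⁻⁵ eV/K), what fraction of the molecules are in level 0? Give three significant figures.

k_BT = 8.617×10⁻⁵ × 1650 K = 0.14218 eV.
Eᵢ/kT = 0, 4.3114.
Z = Σ gᵢe^(−Eᵢ/kT) = 2·e^(−0) + 5·e^(−4.3114) = 2.0000 + 0.067074 = 2.0671.
P₀ = g₀ e^(−E₀/kT) / Z = 2.0000/2.0671 = 0.968.

0.968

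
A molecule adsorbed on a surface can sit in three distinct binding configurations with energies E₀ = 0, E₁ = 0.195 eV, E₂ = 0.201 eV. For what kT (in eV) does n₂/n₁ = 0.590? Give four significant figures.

0.01137 eV

n₂/n₁ = exp[−(E₂−E₁)/kT] = 0.590.
⇒ (E₂−E₁)/kT = ln(1/0.590) = ln(1.69492) = 0.527636.
kT = 0.006 eV / 0.527636 = 0.01137 eV.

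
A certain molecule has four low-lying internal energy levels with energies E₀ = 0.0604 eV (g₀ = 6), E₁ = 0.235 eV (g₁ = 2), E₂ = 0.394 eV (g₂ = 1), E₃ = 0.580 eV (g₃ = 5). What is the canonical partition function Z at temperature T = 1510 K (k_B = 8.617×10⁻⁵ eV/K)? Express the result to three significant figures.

Z = 4.21

k_BT = 8.617×10⁻⁵ × 1510 K = 0.13012 eV.
Eᵢ/kT = 0.46419, 1.8060, 3.0280, 4.4574.
Z = Σ gᵢe^(−Eᵢ/kT) = 6·e^(−0.46419) + 2·e^(−1.8060) + 1·e^(−3.0280) + 5·e^(−4.4574) = 3.7719 + 0.32862 + 0.048412 + 0.057962 = 4.2069.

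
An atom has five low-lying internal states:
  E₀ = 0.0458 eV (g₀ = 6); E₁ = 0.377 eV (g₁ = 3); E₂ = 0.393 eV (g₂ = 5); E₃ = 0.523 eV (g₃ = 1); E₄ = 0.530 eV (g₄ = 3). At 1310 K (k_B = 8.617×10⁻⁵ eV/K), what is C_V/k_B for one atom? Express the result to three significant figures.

k_BT = 8.617×10⁻⁵ × 1310 K = 0.11288 eV.
Eᵢ/kT = 0.40574, 3.3398, 3.4816, 4.6332, 4.6953.
Z = Σ gᵢe^(−Eᵢ/kT) = 6·e^(−0.40574) + 3·e^(−3.3398) + 5·e^(−3.4816) + 1·e^(−4.6332) + 3·e^(−4.6953) = 3.9989 + 0.10633 + 0.15379 + 0.0097236 + 0.027414 = 4.2962.
⟨E⟩ = 0.070595 eV, ⟨E²⟩ = 0.013410 eV².
C_V/k_B = (⟨E²⟩ − ⟨E⟩²)/(kT)² = (0.013410 − 0.0049837)/0.012742 = 0.661.

0.661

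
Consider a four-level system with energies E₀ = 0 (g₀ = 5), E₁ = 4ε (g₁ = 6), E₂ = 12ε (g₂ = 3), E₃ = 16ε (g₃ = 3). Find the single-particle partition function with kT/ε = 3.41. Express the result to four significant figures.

Eᵢ/kT = 0, 1.17302, 3.51906, 4.69208.
Z = Σ gᵢe^(−Eᵢ/kT) = 5·e^(−0) + 6·e^(−1.17302) + 3·e^(−3.51906) + 3·e^(−4.69208) = 5.00000 + 1.85659 + 0.0888818 + 0.0275028 = 6.97297.

Z = 6.973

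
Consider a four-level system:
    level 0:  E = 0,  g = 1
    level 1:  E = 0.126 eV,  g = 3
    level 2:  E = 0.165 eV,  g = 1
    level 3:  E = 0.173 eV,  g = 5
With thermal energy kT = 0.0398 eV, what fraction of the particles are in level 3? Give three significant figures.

Eᵢ/kT = 0, 3.1658, 4.1457, 4.3467.
Z = Σ gᵢe^(−Eᵢ/kT) = 1·e^(−0) + 3·e^(−3.1658) + 1·e^(−4.1457) + 5·e^(−4.3467) = 1.0000 + 0.12654 + 0.015832 + 0.064747 = 1.2071.
P₃ = g₃ e^(−E₃/kT) / Z = 0.064747/1.2071 = 0.0536.

0.0536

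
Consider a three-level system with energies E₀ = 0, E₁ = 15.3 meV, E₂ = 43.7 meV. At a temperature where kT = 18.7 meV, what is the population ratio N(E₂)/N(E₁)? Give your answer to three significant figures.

n₂/n₁ = exp[−(E₂−E₁)/kT] = exp(−(28.4 meV)/(18.7 meV)) = exp(-1.5187) = 0.219.

0.219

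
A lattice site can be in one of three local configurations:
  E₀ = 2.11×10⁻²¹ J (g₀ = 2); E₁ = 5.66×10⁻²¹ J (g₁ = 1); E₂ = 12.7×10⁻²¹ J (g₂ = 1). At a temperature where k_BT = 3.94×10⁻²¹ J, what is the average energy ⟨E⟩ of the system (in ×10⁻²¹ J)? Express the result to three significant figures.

2.98 ×10⁻²¹ J

Eᵢ/kT = 0.53553, 1.4365, 3.2234.
Z = Σ gᵢe^(−Eᵢ/kT) = 2·e^(−0.53553) + 1·e^(−1.4365) + 1·e^(−3.2234) = 1.1707 + 0.23776 + 0.039819 = 1.4483.
⟨E⟩ = Σ Eᵢ gᵢe^(−Eᵢ/kT) / Z = (2.11·1.1707 + 5.66·0.23776 + 12.7·0.039819) / 1.4483 = 2.98 ×10⁻²¹ J.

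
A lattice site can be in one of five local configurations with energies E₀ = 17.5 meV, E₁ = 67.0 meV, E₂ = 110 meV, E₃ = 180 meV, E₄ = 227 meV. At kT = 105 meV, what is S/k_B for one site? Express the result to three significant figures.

1.40

Eᵢ/kT = 0.16667, 0.63810, 1.0476, 1.7143, 2.1619.
Z = Σ e^(−Eᵢ/kT) = e^(−0.16667) + e^(−0.63810) + e^(−1.0476) + e^(−1.7143) + e^(−2.1619) = 0.84648 + 0.52830 + 0.35078 + 0.18009 + 0.11511 = 2.0208.
⟨E⟩ = Σ EᵢPᵢ = 72.912 meV.
S/k_B = ln Z + ⟨E⟩/kT = ln(2.0208) + 72.912/105 = 0.70349 + 0.69440 = 1.40.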